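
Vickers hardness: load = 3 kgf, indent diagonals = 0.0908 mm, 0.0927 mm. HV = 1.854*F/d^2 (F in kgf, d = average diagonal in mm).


d_avg = (0.0908+0.0927)/2 = 0.09175 mm
HV = 1.854*3/0.09175^2 = 661

661


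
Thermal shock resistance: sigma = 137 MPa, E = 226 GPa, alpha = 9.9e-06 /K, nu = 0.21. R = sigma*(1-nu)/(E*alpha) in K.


R = 137*(1-0.21)/(226*1000*9.9e-06) = 48 K

48


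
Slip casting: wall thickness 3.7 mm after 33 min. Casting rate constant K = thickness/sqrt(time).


K = 3.7 / sqrt(33) = 3.7 / 5.7446 = 0.644 mm/min^0.5

0.644


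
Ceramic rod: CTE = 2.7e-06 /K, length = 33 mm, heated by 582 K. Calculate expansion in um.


dL = 2.7e-06 * 33 * 582 * 1000 = 51.856 um

51.856


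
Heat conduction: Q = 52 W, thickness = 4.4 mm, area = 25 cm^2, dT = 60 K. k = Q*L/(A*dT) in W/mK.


k = 52*4.4/1000/(25/10000*60) = 1.53 W/mK

1.53


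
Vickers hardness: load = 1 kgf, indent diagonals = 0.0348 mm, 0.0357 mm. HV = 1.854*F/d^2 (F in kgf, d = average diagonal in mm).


d_avg = (0.0348+0.0357)/2 = 0.03525 mm
HV = 1.854*1/0.03525^2 = 1492

1492


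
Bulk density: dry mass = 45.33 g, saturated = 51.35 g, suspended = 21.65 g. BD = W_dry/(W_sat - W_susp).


BD = 45.33 / (51.35 - 21.65) = 45.33 / 29.7 = 1.526 g/cm^3

1.526


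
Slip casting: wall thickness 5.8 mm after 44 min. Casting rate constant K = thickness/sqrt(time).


K = 5.8 / sqrt(44) = 5.8 / 6.6332 = 0.874 mm/min^0.5

0.874


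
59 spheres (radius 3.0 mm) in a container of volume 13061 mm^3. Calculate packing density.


V_sphere = 4/3*pi*3.0^3 = 113.0973 mm^3
Total V = 59*113.0973 = 6672.7407 mm^3
PD = 6672.7407 / 13061 = 0.511

0.511


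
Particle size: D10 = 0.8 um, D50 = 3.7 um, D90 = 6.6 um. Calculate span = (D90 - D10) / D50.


Span = (6.6 - 0.8) / 3.7 = 5.8 / 3.7 = 1.568

1.568


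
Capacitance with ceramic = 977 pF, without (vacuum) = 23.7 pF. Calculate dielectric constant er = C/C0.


er = 977 / 23.7 = 41.22

41.22


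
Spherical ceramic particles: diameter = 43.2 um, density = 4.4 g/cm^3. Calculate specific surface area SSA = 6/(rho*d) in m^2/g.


SSA = 6 / (4.4 * 43.2) = 0.032 m^2/g

0.032


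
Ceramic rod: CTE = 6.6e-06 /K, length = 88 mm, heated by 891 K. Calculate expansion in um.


dL = 6.6e-06 * 88 * 891 * 1000 = 517.493 um

517.493


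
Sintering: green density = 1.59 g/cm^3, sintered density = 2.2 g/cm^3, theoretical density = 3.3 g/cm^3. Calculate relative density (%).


Relative = 2.2 / 3.3 * 100 = 66.7%

66.7


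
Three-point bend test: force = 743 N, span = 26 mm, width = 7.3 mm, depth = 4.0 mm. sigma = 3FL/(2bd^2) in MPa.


sigma = 3*743*26/(2*7.3*4.0^2) = 248.1 MPa

248.1


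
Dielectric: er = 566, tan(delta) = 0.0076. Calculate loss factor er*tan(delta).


Loss = 566 * 0.0076 = 4.302

4.302


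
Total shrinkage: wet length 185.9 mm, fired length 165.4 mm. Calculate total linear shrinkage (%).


TS = (185.9 - 165.4) / 185.9 * 100 = 11.03%

11.03


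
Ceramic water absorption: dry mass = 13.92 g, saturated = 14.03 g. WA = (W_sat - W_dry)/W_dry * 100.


WA = (14.03 - 13.92) / 13.92 * 100 = 0.79%

0.79


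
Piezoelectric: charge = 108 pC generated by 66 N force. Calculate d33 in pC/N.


d33 = 108 / 66 = 1.6 pC/N

1.6


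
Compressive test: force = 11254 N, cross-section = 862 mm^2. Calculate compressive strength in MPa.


CS = 11254 / 862 = 13.1 MPa

13.1


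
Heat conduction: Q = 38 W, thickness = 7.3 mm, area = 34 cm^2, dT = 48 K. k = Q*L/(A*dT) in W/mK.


k = 38*7.3/1000/(34/10000*48) = 1.7 W/mK

1.7


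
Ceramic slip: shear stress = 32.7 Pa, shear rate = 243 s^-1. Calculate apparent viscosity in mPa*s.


eta = tau/gamma * 1000 = 32.7/243 * 1000 = 134.6 mPa*s

134.6


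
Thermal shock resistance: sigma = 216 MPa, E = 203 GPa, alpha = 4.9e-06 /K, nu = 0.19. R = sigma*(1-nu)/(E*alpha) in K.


R = 216*(1-0.19)/(203*1000*4.9e-06) = 176 K

176


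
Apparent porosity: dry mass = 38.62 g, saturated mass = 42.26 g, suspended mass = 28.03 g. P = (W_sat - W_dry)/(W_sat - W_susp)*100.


P = (42.26 - 38.62) / (42.26 - 28.03) * 100 = 3.64 / 14.23 * 100 = 25.6%

25.6


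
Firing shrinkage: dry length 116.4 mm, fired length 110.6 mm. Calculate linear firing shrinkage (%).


FS = (116.4 - 110.6) / 116.4 * 100 = 4.98%

4.98


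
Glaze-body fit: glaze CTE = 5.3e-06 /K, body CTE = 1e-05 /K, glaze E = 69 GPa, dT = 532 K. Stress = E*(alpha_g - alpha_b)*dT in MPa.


Stress = 69*1000*(5.3e-06 - 1e-05)*532 = -172.5 MPa

-172.5


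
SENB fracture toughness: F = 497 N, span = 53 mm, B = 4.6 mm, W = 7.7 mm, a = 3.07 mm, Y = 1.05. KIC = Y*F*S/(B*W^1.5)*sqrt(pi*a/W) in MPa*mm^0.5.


KIC = 1.05*497*53/(4.6*7.7^1.5)*sqrt(pi*3.07/7.7) = 314.94

314.94


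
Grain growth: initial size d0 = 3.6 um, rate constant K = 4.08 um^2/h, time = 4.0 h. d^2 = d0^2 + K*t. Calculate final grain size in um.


d^2 = 3.6^2 + 4.08*4.0 = 29.28
d = sqrt(29.28) = 5.41 um

5.41


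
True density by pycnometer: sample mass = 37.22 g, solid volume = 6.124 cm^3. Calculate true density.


TD = 37.22 / 6.124 = 6.078 g/cm^3

6.078


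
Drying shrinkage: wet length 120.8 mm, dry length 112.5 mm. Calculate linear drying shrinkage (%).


DS = (120.8 - 112.5) / 120.8 * 100 = 6.87%

6.87


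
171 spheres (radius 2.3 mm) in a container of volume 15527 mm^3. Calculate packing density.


V_sphere = 4/3*pi*2.3^3 = 50.965 mm^3
Total V = 171*50.965 = 8715.015 mm^3
PD = 8715.015 / 15527 = 0.561

0.561


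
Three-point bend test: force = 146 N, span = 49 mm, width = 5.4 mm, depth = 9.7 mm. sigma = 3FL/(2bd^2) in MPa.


sigma = 3*146*49/(2*5.4*9.7^2) = 21.1 MPa

21.1


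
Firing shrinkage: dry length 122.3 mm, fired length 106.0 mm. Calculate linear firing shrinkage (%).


FS = (122.3 - 106.0) / 122.3 * 100 = 13.33%

13.33


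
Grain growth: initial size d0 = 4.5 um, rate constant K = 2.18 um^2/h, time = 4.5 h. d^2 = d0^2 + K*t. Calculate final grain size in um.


d^2 = 4.5^2 + 2.18*4.5 = 30.06
d = sqrt(30.06) = 5.48 um

5.48


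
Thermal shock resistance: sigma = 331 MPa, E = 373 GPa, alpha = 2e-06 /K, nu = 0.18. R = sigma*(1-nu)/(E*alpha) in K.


R = 331*(1-0.18)/(373*1000*2e-06) = 364 K

364


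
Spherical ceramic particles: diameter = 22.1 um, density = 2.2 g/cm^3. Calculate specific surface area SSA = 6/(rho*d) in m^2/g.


SSA = 6 / (2.2 * 22.1) = 0.123 m^2/g

0.123


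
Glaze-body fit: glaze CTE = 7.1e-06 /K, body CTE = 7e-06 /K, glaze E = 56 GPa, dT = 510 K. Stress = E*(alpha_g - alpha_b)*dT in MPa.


Stress = 56*1000*(7.1e-06 - 7e-06)*510 = 2.9 MPa

2.9


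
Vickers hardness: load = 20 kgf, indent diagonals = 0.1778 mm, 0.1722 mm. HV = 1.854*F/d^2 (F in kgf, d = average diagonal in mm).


d_avg = (0.1778+0.1722)/2 = 0.175 mm
HV = 1.854*20/0.175^2 = 1211

1211


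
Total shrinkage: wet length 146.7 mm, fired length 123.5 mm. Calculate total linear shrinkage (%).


TS = (146.7 - 123.5) / 146.7 * 100 = 15.81%

15.81


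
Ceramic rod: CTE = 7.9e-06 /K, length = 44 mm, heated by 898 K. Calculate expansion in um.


dL = 7.9e-06 * 44 * 898 * 1000 = 312.145 um

312.145


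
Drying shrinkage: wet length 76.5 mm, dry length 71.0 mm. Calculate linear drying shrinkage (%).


DS = (76.5 - 71.0) / 76.5 * 100 = 7.19%

7.19


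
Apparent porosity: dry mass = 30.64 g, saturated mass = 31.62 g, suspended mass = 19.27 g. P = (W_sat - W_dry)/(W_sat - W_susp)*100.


P = (31.62 - 30.64) / (31.62 - 19.27) * 100 = 0.98 / 12.35 * 100 = 7.9%

7.9


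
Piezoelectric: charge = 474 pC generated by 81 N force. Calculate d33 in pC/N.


d33 = 474 / 81 = 5.9 pC/N

5.9


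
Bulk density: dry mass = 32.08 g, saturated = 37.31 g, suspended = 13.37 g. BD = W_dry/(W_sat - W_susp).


BD = 32.08 / (37.31 - 13.37) = 32.08 / 23.94 = 1.34 g/cm^3

1.34


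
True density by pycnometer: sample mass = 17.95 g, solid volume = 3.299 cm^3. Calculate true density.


TD = 17.95 / 3.299 = 5.441 g/cm^3

5.441


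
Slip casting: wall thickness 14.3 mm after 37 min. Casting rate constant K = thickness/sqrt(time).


K = 14.3 / sqrt(37) = 14.3 / 6.0828 = 2.351 mm/min^0.5

2.351


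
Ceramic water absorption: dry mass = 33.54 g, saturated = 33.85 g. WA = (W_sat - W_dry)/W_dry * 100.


WA = (33.85 - 33.54) / 33.54 * 100 = 0.92%

0.92


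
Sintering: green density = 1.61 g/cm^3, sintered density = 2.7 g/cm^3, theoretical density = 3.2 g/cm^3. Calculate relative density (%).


Relative = 2.7 / 3.2 * 100 = 84.4%

84.4


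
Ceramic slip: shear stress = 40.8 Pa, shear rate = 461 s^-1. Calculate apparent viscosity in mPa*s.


eta = tau/gamma * 1000 = 40.8/461 * 1000 = 88.5 mPa*s

88.5


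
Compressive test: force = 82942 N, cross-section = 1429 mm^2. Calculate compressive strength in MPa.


CS = 82942 / 1429 = 58.0 MPa

58.0


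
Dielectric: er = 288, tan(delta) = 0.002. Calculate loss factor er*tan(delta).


Loss = 288 * 0.002 = 0.576

0.576


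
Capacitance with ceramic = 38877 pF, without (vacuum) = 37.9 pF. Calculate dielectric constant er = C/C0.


er = 38877 / 37.9 = 1025.78

1025.78


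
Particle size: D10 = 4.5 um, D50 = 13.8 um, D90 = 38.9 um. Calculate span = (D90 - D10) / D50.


Span = (38.9 - 4.5) / 13.8 = 34.4 / 13.8 = 2.493

2.493


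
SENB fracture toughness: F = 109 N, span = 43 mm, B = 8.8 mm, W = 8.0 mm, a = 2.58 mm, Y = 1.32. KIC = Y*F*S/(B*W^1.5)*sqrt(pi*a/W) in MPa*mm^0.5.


KIC = 1.32*109*43/(8.8*8.0^1.5)*sqrt(pi*2.58/8.0) = 31.27

31.27


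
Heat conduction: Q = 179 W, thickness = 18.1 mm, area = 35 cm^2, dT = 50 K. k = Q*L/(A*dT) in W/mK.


k = 179*18.1/1000/(35/10000*50) = 18.51 W/mK

18.51


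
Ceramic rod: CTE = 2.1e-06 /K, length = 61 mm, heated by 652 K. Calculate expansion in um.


dL = 2.1e-06 * 61 * 652 * 1000 = 83.521 um

83.521


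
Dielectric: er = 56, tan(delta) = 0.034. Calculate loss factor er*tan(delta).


Loss = 56 * 0.034 = 1.904

1.904


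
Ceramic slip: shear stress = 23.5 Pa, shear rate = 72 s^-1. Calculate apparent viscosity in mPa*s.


eta = tau/gamma * 1000 = 23.5/72 * 1000 = 326.4 mPa*s

326.4


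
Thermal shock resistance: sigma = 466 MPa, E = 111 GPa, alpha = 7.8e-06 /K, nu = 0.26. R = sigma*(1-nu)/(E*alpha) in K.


R = 466*(1-0.26)/(111*1000*7.8e-06) = 398 K

398


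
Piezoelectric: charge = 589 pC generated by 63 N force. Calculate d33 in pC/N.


d33 = 589 / 63 = 9.3 pC/N

9.3


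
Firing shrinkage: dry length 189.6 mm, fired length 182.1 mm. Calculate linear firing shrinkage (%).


FS = (189.6 - 182.1) / 189.6 * 100 = 3.96%

3.96


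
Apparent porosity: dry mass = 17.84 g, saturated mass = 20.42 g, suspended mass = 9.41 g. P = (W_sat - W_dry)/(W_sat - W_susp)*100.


P = (20.42 - 17.84) / (20.42 - 9.41) * 100 = 2.58 / 11.01 * 100 = 23.4%

23.4


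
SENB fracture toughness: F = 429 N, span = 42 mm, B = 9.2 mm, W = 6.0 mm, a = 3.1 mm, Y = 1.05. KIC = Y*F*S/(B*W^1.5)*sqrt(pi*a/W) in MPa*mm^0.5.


KIC = 1.05*429*42/(9.2*6.0^1.5)*sqrt(pi*3.1/6.0) = 178.26

178.26


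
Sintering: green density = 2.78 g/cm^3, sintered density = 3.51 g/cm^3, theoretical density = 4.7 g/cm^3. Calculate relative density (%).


Relative = 3.51 / 4.7 * 100 = 74.7%

74.7


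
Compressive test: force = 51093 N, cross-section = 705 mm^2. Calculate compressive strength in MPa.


CS = 51093 / 705 = 72.5 MPa

72.5


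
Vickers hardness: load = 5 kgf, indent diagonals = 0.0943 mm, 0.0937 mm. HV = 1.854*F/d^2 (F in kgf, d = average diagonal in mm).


d_avg = (0.0943+0.0937)/2 = 0.094 mm
HV = 1.854*5/0.094^2 = 1049

1049


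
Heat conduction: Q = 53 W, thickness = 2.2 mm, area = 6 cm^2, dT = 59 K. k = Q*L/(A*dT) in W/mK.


k = 53*2.2/1000/(6/10000*59) = 3.29 W/mK

3.29


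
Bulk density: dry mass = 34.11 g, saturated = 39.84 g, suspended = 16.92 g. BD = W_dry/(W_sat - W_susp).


BD = 34.11 / (39.84 - 16.92) = 34.11 / 22.92 = 1.488 g/cm^3

1.488


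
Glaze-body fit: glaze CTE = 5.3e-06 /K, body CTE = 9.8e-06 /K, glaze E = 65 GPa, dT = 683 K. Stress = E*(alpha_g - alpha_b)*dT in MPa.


Stress = 65*1000*(5.3e-06 - 9.8e-06)*683 = -199.8 MPa

-199.8


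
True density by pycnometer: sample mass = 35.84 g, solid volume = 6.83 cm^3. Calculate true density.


TD = 35.84 / 6.83 = 5.247 g/cm^3

5.247


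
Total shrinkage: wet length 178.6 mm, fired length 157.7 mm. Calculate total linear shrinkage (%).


TS = (178.6 - 157.7) / 178.6 * 100 = 11.7%

11.7


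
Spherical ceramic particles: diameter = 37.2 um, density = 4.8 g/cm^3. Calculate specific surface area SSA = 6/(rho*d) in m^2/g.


SSA = 6 / (4.8 * 37.2) = 0.034 m^2/g

0.034


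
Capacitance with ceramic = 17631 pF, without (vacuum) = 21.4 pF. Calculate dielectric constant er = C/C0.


er = 17631 / 21.4 = 823.88

823.88


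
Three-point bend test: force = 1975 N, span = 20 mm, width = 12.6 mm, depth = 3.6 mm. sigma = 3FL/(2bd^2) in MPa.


sigma = 3*1975*20/(2*12.6*3.6^2) = 362.8 MPa

362.8


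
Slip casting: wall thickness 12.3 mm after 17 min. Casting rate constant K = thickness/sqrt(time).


K = 12.3 / sqrt(17) = 12.3 / 4.1231 = 2.983 mm/min^0.5

2.983


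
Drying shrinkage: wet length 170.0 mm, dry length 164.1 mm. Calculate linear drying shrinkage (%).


DS = (170.0 - 164.1) / 170.0 * 100 = 3.47%

3.47


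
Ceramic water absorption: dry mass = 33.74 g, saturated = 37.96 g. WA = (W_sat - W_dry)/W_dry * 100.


WA = (37.96 - 33.74) / 33.74 * 100 = 12.51%

12.51


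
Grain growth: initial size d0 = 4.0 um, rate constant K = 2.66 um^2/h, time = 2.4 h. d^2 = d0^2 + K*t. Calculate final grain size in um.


d^2 = 4.0^2 + 2.66*2.4 = 22.384
d = sqrt(22.384) = 4.73 um

4.73


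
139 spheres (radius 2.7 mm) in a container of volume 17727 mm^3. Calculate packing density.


V_sphere = 4/3*pi*2.7^3 = 82.448 mm^3
Total V = 139*82.448 = 11460.272 mm^3
PD = 11460.272 / 17727 = 0.646

0.646


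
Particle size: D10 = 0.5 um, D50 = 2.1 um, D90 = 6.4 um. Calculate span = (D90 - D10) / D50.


Span = (6.4 - 0.5) / 2.1 = 5.9 / 2.1 = 2.81

2.81


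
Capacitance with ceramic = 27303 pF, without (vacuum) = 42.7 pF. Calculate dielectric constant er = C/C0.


er = 27303 / 42.7 = 639.41

639.41


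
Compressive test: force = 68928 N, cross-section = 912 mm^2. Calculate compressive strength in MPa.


CS = 68928 / 912 = 75.6 MPa

75.6


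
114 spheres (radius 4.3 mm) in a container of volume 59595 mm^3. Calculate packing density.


V_sphere = 4/3*pi*4.3^3 = 333.0381 mm^3
Total V = 114*333.0381 = 37966.3434 mm^3
PD = 37966.3434 / 59595 = 0.637

0.637


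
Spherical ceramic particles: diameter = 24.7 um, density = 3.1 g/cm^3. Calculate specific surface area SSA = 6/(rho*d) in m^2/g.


SSA = 6 / (3.1 * 24.7) = 0.078 m^2/g

0.078


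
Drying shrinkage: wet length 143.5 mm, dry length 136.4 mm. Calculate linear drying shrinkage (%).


DS = (143.5 - 136.4) / 143.5 * 100 = 4.95%

4.95


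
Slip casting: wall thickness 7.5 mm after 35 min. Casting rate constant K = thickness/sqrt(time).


K = 7.5 / sqrt(35) = 7.5 / 5.9161 = 1.268 mm/min^0.5

1.268


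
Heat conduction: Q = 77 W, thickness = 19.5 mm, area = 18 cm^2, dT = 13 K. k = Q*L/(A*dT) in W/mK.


k = 77*19.5/1000/(18/10000*13) = 64.17 W/mK

64.17


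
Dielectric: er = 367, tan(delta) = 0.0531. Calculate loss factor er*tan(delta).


Loss = 367 * 0.0531 = 19.488

19.488


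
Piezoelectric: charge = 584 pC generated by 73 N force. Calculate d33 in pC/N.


d33 = 584 / 73 = 8.0 pC/N

8.0


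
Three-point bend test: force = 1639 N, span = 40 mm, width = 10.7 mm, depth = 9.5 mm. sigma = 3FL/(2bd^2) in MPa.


sigma = 3*1639*40/(2*10.7*9.5^2) = 101.8 MPa

101.8


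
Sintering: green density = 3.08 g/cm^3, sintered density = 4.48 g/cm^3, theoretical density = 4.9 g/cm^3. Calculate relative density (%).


Relative = 4.48 / 4.9 * 100 = 91.4%

91.4


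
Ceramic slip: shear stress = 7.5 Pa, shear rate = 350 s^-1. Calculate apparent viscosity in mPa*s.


eta = tau/gamma * 1000 = 7.5/350 * 1000 = 21.4 mPa*s

21.4


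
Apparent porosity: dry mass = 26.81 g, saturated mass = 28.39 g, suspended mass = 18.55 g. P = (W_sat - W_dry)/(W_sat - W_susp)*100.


P = (28.39 - 26.81) / (28.39 - 18.55) * 100 = 1.58 / 9.84 * 100 = 16.1%

16.1


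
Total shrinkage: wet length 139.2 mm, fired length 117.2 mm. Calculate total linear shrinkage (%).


TS = (139.2 - 117.2) / 139.2 * 100 = 15.8%

15.8


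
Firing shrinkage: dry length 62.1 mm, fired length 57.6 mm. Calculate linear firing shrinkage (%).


FS = (62.1 - 57.6) / 62.1 * 100 = 7.25%

7.25


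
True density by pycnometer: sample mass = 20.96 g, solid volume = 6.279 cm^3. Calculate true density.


TD = 20.96 / 6.279 = 3.338 g/cm^3

3.338


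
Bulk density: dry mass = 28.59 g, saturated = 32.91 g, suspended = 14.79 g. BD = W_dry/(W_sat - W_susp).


BD = 28.59 / (32.91 - 14.79) = 28.59 / 18.12 = 1.578 g/cm^3

1.578


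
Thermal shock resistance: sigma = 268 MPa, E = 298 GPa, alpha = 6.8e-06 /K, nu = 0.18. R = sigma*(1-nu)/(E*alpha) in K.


R = 268*(1-0.18)/(298*1000*6.8e-06) = 108 K

108


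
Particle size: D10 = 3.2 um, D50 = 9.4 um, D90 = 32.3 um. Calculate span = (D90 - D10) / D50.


Span = (32.3 - 3.2) / 9.4 = 29.1 / 9.4 = 3.096

3.096


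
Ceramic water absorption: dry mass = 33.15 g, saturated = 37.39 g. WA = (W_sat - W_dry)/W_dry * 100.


WA = (37.39 - 33.15) / 33.15 * 100 = 12.79%

12.79


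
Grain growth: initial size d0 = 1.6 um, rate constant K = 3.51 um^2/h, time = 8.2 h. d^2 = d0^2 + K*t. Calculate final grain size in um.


d^2 = 1.6^2 + 3.51*8.2 = 31.342
d = sqrt(31.342) = 5.6 um

5.6


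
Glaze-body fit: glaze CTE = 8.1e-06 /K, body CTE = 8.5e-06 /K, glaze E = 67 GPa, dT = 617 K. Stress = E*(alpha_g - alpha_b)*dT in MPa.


Stress = 67*1000*(8.1e-06 - 8.5e-06)*617 = -16.5 MPa

-16.5


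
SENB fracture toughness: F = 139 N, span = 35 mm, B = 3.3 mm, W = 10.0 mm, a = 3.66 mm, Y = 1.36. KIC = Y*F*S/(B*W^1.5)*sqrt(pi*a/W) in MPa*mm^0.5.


KIC = 1.36*139*35/(3.3*10.0^1.5)*sqrt(pi*3.66/10.0) = 67.99

67.99


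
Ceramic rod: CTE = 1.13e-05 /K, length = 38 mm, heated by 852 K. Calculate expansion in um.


dL = 1.13e-05 * 38 * 852 * 1000 = 365.849 um

365.849


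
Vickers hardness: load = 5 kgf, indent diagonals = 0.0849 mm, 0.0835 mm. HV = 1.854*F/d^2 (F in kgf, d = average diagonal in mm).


d_avg = (0.0849+0.0835)/2 = 0.0842 mm
HV = 1.854*5/0.0842^2 = 1308

1308


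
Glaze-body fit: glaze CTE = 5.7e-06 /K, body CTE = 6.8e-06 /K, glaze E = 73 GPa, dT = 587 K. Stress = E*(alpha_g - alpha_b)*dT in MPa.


Stress = 73*1000*(5.7e-06 - 6.8e-06)*587 = -47.1 MPa

-47.1


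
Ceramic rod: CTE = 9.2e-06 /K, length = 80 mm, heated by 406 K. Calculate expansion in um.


dL = 9.2e-06 * 80 * 406 * 1000 = 298.816 um

298.816


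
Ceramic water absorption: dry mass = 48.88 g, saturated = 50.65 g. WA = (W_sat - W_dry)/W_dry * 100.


WA = (50.65 - 48.88) / 48.88 * 100 = 3.62%

3.62


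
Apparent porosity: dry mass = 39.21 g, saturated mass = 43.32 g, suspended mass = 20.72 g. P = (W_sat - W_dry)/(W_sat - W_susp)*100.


P = (43.32 - 39.21) / (43.32 - 20.72) * 100 = 4.11 / 22.6 * 100 = 18.2%

18.2


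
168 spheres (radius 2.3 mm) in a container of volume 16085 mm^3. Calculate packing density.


V_sphere = 4/3*pi*2.3^3 = 50.965 mm^3
Total V = 168*50.965 = 8562.12 mm^3
PD = 8562.12 / 16085 = 0.532

0.532


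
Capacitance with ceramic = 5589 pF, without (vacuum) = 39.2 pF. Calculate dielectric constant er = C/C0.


er = 5589 / 39.2 = 142.58

142.58


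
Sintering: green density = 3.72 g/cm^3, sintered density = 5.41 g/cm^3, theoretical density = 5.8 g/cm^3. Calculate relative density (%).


Relative = 5.41 / 5.8 * 100 = 93.3%

93.3


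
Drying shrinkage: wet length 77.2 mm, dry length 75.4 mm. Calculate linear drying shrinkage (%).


DS = (77.2 - 75.4) / 77.2 * 100 = 2.33%

2.33


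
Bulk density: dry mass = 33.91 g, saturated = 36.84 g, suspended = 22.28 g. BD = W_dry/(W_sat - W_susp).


BD = 33.91 / (36.84 - 22.28) = 33.91 / 14.56 = 2.329 g/cm^3

2.329


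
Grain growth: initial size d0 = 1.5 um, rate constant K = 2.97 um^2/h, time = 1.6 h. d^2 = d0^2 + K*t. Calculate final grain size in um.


d^2 = 1.5^2 + 2.97*1.6 = 7.002
d = sqrt(7.002) = 2.65 um

2.65


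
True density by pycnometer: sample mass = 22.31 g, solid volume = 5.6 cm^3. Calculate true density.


TD = 22.31 / 5.6 = 3.984 g/cm^3

3.984


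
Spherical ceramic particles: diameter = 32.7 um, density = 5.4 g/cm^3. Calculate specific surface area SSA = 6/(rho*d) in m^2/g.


SSA = 6 / (5.4 * 32.7) = 0.034 m^2/g

0.034


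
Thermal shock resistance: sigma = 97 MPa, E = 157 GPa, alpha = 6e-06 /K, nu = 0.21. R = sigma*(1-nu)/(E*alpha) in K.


R = 97*(1-0.21)/(157*1000*6e-06) = 81 K

81


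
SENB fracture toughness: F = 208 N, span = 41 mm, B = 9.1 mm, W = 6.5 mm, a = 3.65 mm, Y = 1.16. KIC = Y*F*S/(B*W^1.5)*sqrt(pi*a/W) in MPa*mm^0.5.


KIC = 1.16*208*41/(9.1*6.5^1.5)*sqrt(pi*3.65/6.5) = 87.13

87.13


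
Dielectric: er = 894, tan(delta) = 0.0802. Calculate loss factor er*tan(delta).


Loss = 894 * 0.0802 = 71.699

71.699


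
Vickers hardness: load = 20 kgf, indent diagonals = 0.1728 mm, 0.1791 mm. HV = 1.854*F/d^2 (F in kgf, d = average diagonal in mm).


d_avg = (0.1728+0.1791)/2 = 0.17595 mm
HV = 1.854*20/0.17595^2 = 1198

1198


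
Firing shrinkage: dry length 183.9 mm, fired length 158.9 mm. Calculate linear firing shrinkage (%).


FS = (183.9 - 158.9) / 183.9 * 100 = 13.59%

13.59


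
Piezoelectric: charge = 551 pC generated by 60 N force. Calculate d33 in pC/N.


d33 = 551 / 60 = 9.2 pC/N

9.2


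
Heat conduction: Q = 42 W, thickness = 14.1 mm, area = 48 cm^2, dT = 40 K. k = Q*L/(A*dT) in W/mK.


k = 42*14.1/1000/(48/10000*40) = 3.08 W/mK

3.08


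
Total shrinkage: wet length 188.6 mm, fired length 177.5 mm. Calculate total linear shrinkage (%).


TS = (188.6 - 177.5) / 188.6 * 100 = 5.89%

5.89


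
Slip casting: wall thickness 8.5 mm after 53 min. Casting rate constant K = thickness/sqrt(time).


K = 8.5 / sqrt(53) = 8.5 / 7.2801 = 1.168 mm/min^0.5

1.168


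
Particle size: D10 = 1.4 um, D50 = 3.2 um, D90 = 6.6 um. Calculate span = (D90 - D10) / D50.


Span = (6.6 - 1.4) / 3.2 = 5.2 / 3.2 = 1.625

1.625


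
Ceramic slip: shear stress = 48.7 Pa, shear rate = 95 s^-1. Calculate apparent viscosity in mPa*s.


eta = tau/gamma * 1000 = 48.7/95 * 1000 = 512.6 mPa*s

512.6


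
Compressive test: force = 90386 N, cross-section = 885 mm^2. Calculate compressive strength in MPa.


CS = 90386 / 885 = 102.1 MPa

102.1


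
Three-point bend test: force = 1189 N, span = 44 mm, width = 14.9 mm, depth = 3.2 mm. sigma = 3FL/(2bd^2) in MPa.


sigma = 3*1189*44/(2*14.9*3.2^2) = 514.3 MPa

514.3


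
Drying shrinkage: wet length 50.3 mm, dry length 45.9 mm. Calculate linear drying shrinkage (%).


DS = (50.3 - 45.9) / 50.3 * 100 = 8.75%

8.75


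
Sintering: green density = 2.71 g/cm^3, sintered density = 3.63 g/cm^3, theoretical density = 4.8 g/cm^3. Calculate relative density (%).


Relative = 3.63 / 4.8 * 100 = 75.6%

75.6


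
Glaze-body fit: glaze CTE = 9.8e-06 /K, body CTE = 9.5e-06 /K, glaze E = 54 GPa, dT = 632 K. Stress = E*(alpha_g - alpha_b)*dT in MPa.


Stress = 54*1000*(9.8e-06 - 9.5e-06)*632 = 10.2 MPa

10.2


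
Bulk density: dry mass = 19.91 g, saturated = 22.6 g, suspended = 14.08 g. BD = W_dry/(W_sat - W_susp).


BD = 19.91 / (22.6 - 14.08) = 19.91 / 8.52 = 2.337 g/cm^3

2.337


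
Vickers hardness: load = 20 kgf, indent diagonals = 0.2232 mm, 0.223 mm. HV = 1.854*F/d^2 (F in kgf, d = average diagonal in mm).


d_avg = (0.2232+0.223)/2 = 0.2231 mm
HV = 1.854*20/0.2231^2 = 745

745


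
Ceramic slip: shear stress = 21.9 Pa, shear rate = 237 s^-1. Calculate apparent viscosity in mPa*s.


eta = tau/gamma * 1000 = 21.9/237 * 1000 = 92.4 mPa*s

92.4


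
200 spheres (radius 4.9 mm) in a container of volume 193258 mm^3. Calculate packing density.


V_sphere = 4/3*pi*4.9^3 = 492.807 mm^3
Total V = 200*492.807 = 98561.4 mm^3
PD = 98561.4 / 193258 = 0.51

0.51


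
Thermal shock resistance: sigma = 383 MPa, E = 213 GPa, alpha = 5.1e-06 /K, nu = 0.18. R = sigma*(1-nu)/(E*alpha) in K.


R = 383*(1-0.18)/(213*1000*5.1e-06) = 289 K

289


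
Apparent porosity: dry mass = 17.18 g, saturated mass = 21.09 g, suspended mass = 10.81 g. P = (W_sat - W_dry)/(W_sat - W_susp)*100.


P = (21.09 - 17.18) / (21.09 - 10.81) * 100 = 3.91 / 10.28 * 100 = 38.0%

38.0


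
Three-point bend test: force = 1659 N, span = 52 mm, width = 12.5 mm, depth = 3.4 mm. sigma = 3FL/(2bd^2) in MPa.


sigma = 3*1659*52/(2*12.5*3.4^2) = 895.5 MPa

895.5


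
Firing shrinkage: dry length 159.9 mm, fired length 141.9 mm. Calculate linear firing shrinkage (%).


FS = (159.9 - 141.9) / 159.9 * 100 = 11.26%

11.26


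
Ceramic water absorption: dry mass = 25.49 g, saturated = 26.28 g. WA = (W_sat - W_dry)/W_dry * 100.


WA = (26.28 - 25.49) / 25.49 * 100 = 3.1%

3.1


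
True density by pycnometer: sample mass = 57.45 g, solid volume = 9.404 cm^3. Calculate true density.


TD = 57.45 / 9.404 = 6.109 g/cm^3

6.109


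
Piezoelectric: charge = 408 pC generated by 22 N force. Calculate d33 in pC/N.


d33 = 408 / 22 = 18.5 pC/N

18.5


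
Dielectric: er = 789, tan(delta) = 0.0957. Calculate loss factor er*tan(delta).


Loss = 789 * 0.0957 = 75.507

75.507


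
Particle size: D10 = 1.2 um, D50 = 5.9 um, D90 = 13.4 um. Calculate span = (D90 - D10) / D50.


Span = (13.4 - 1.2) / 5.9 = 12.2 / 5.9 = 2.068

2.068


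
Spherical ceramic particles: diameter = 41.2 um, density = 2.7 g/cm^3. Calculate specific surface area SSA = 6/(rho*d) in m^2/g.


SSA = 6 / (2.7 * 41.2) = 0.054 m^2/g

0.054


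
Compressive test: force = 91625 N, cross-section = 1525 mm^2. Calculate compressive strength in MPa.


CS = 91625 / 1525 = 60.1 MPa

60.1


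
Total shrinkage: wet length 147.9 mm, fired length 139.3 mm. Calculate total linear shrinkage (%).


TS = (147.9 - 139.3) / 147.9 * 100 = 5.81%

5.81


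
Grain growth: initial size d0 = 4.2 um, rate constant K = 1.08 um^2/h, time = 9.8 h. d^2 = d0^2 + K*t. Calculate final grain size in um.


d^2 = 4.2^2 + 1.08*9.8 = 28.224
d = sqrt(28.224) = 5.31 um

5.31


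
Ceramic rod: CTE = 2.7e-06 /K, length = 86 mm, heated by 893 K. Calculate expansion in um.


dL = 2.7e-06 * 86 * 893 * 1000 = 207.355 um

207.355


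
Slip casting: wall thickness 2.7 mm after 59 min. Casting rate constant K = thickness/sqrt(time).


K = 2.7 / sqrt(59) = 2.7 / 7.6811 = 0.352 mm/min^0.5

0.352


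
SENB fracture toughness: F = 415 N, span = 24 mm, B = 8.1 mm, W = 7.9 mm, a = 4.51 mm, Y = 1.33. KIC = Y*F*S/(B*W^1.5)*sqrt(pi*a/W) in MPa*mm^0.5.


KIC = 1.33*415*24/(8.1*7.9^1.5)*sqrt(pi*4.51/7.9) = 98.64

98.64


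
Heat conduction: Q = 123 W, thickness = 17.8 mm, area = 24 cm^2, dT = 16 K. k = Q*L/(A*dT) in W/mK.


k = 123*17.8/1000/(24/10000*16) = 57.02 W/mK

57.02


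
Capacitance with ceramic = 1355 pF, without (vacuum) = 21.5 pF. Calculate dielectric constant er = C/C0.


er = 1355 / 21.5 = 63.02

63.02


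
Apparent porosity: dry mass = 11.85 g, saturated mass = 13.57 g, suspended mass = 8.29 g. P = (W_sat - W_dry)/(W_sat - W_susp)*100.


P = (13.57 - 11.85) / (13.57 - 8.29) * 100 = 1.72 / 5.28 * 100 = 32.6%

32.6


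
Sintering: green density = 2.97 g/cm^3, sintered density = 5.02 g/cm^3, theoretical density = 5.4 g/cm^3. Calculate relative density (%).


Relative = 5.02 / 5.4 * 100 = 93.0%

93.0


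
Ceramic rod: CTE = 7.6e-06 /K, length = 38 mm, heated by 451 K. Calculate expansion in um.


dL = 7.6e-06 * 38 * 451 * 1000 = 130.249 um

130.249


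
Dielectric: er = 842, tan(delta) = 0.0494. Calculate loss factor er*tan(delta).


Loss = 842 * 0.0494 = 41.595

41.595


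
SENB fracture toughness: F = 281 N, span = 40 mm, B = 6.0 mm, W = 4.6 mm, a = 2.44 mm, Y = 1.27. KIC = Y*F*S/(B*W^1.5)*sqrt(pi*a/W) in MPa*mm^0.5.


KIC = 1.27*281*40/(6.0*4.6^1.5)*sqrt(pi*2.44/4.6) = 311.3

311.3


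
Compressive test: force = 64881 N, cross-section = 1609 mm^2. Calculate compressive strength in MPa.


CS = 64881 / 1609 = 40.3 MPa

40.3


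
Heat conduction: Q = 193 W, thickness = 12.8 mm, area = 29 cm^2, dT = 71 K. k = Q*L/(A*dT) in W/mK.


k = 193*12.8/1000/(29/10000*71) = 12.0 W/mK

12.0


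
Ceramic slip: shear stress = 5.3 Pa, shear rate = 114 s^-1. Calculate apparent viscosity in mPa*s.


eta = tau/gamma * 1000 = 5.3/114 * 1000 = 46.5 mPa*s

46.5


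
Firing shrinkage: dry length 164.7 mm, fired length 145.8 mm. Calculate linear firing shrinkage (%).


FS = (164.7 - 145.8) / 164.7 * 100 = 11.48%

11.48


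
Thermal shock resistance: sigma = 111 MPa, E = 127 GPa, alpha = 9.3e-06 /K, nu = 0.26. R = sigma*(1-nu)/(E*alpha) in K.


R = 111*(1-0.26)/(127*1000*9.3e-06) = 70 K

70


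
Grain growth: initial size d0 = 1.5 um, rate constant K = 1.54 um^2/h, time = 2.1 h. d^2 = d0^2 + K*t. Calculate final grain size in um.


d^2 = 1.5^2 + 1.54*2.1 = 5.484
d = sqrt(5.484) = 2.34 um

2.34


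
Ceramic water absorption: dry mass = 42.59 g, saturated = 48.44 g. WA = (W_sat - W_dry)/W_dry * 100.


WA = (48.44 - 42.59) / 42.59 * 100 = 13.74%

13.74


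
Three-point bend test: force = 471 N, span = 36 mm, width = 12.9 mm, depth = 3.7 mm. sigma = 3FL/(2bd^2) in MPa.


sigma = 3*471*36/(2*12.9*3.7^2) = 144.0 MPa

144.0


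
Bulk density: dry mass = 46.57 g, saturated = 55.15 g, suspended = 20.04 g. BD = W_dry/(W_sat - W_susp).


BD = 46.57 / (55.15 - 20.04) = 46.57 / 35.11 = 1.326 g/cm^3

1.326


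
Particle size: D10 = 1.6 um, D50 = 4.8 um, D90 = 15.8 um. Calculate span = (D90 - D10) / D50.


Span = (15.8 - 1.6) / 4.8 = 14.2 / 4.8 = 2.958

2.958


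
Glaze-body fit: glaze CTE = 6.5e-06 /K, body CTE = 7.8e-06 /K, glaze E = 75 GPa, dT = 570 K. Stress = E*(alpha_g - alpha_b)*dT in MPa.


Stress = 75*1000*(6.5e-06 - 7.8e-06)*570 = -55.6 MPa

-55.6


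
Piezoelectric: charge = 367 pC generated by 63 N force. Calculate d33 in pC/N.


d33 = 367 / 63 = 5.8 pC/N

5.8


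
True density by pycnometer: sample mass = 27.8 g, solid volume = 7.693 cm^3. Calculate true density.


TD = 27.8 / 7.693 = 3.614 g/cm^3

3.614


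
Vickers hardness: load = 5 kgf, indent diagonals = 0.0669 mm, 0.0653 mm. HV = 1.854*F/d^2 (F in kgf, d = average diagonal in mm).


d_avg = (0.0669+0.0653)/2 = 0.0661 mm
HV = 1.854*5/0.0661^2 = 2122

2122


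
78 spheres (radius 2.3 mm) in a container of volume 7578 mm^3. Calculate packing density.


V_sphere = 4/3*pi*2.3^3 = 50.965 mm^3
Total V = 78*50.965 = 3975.27 mm^3
PD = 3975.27 / 7578 = 0.525

0.525


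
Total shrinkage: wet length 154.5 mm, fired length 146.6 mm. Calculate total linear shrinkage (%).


TS = (154.5 - 146.6) / 154.5 * 100 = 5.11%

5.11


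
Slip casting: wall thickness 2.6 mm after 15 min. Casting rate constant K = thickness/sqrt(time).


K = 2.6 / sqrt(15) = 2.6 / 3.873 = 0.671 mm/min^0.5

0.671


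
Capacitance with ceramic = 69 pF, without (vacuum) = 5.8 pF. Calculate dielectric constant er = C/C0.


er = 69 / 5.8 = 11.9

11.9


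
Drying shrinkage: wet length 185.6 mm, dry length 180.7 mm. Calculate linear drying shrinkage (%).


DS = (185.6 - 180.7) / 185.6 * 100 = 2.64%

2.64


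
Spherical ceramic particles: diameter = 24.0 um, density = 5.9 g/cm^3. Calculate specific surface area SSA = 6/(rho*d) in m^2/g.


SSA = 6 / (5.9 * 24.0) = 0.042 m^2/g

0.042


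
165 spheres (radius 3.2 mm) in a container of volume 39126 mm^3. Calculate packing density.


V_sphere = 4/3*pi*3.2^3 = 137.2583 mm^3
Total V = 165*137.2583 = 22647.6195 mm^3
PD = 22647.6195 / 39126 = 0.579

0.579


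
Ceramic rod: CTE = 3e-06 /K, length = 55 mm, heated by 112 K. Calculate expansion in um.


dL = 3e-06 * 55 * 112 * 1000 = 18.48 um

18.48


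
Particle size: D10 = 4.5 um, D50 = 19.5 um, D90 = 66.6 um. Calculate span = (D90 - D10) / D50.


Span = (66.6 - 4.5) / 19.5 = 62.1 / 19.5 = 3.185

3.185


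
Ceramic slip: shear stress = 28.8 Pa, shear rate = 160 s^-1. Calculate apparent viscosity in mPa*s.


eta = tau/gamma * 1000 = 28.8/160 * 1000 = 180.0 mPa*s

180.0


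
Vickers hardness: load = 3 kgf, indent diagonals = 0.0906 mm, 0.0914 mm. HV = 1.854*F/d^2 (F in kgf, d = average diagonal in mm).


d_avg = (0.0906+0.0914)/2 = 0.091 mm
HV = 1.854*3/0.091^2 = 672

672


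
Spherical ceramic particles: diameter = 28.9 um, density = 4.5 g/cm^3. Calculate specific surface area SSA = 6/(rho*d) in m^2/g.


SSA = 6 / (4.5 * 28.9) = 0.046 m^2/g

0.046


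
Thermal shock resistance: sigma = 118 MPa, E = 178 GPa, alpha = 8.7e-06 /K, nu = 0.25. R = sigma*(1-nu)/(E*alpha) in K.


R = 118*(1-0.25)/(178*1000*8.7e-06) = 57 K

57


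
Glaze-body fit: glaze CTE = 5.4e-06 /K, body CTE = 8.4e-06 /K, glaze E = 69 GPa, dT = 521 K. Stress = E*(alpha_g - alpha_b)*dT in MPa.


Stress = 69*1000*(5.4e-06 - 8.4e-06)*521 = -107.8 MPa

-107.8


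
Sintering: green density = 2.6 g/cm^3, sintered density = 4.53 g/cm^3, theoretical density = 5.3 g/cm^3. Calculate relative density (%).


Relative = 4.53 / 5.3 * 100 = 85.5%

85.5


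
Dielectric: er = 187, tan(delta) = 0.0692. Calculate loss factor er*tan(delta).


Loss = 187 * 0.0692 = 12.94

12.94


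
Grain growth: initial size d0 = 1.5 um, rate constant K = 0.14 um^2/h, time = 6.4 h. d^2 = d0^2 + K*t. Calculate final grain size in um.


d^2 = 1.5^2 + 0.14*6.4 = 3.146
d = sqrt(3.146) = 1.77 um

1.77


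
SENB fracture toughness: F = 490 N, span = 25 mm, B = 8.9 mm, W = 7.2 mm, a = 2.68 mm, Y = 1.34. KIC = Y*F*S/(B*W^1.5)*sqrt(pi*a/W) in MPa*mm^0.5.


KIC = 1.34*490*25/(8.9*7.2^1.5)*sqrt(pi*2.68/7.2) = 103.24

103.24


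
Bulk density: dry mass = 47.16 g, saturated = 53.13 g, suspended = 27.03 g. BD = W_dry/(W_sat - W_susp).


BD = 47.16 / (53.13 - 27.03) = 47.16 / 26.1 = 1.807 g/cm^3

1.807


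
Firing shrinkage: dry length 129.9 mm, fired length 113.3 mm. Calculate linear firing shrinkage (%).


FS = (129.9 - 113.3) / 129.9 * 100 = 12.78%

12.78


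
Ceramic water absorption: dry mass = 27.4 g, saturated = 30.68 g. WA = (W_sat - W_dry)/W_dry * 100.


WA = (30.68 - 27.4) / 27.4 * 100 = 11.97%

11.97


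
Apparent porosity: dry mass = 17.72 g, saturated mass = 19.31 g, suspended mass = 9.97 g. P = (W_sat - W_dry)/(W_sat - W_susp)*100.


P = (19.31 - 17.72) / (19.31 - 9.97) * 100 = 1.59 / 9.34 * 100 = 17.0%

17.0


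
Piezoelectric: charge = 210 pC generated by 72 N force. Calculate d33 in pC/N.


d33 = 210 / 72 = 2.9 pC/N

2.9


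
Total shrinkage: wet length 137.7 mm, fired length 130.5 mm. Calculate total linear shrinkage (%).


TS = (137.7 - 130.5) / 137.7 * 100 = 5.23%

5.23


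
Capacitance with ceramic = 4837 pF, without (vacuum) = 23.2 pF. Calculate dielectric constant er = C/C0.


er = 4837 / 23.2 = 208.49

208.49


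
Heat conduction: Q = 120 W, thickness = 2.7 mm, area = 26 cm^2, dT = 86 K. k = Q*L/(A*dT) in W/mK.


k = 120*2.7/1000/(26/10000*86) = 1.45 W/mK

1.45


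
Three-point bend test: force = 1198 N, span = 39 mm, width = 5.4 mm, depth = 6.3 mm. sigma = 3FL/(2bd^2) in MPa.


sigma = 3*1198*39/(2*5.4*6.3^2) = 327.0 MPa

327.0


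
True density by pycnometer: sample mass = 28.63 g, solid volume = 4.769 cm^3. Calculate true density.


TD = 28.63 / 4.769 = 6.003 g/cm^3

6.003


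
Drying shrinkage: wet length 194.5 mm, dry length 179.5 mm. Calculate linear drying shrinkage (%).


DS = (194.5 - 179.5) / 194.5 * 100 = 7.71%

7.71


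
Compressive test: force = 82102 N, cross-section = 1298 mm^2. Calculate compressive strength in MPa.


CS = 82102 / 1298 = 63.3 MPa

63.3


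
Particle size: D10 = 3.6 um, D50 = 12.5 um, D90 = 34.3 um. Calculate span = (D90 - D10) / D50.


Span = (34.3 - 3.6) / 12.5 = 30.7 / 12.5 = 2.456

2.456


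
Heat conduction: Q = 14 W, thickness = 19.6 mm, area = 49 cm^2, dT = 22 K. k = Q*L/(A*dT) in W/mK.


k = 14*19.6/1000/(49/10000*22) = 2.55 W/mK

2.55


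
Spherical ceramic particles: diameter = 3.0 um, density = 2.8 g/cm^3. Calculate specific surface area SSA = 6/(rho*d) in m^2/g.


SSA = 6 / (2.8 * 3.0) = 0.714 m^2/g

0.714


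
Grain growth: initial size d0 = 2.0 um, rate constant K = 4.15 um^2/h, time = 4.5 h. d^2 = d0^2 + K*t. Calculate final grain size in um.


d^2 = 2.0^2 + 4.15*4.5 = 22.675
d = sqrt(22.675) = 4.76 um

4.76


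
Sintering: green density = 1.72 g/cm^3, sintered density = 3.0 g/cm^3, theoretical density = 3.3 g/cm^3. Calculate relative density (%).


Relative = 3.0 / 3.3 * 100 = 90.9%

90.9


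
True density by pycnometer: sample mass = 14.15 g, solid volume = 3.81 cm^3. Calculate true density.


TD = 14.15 / 3.81 = 3.714 g/cm^3

3.714


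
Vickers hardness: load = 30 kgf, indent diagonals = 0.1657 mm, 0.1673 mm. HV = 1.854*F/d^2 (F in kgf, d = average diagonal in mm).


d_avg = (0.1657+0.1673)/2 = 0.1665 mm
HV = 1.854*30/0.1665^2 = 2006

2006


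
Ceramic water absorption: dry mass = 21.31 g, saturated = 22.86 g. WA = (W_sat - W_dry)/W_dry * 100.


WA = (22.86 - 21.31) / 21.31 * 100 = 7.27%

7.27


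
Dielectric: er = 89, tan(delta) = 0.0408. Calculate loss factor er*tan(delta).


Loss = 89 * 0.0408 = 3.631

3.631


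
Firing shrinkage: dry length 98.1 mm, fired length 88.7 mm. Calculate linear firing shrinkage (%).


FS = (98.1 - 88.7) / 98.1 * 100 = 9.58%

9.58


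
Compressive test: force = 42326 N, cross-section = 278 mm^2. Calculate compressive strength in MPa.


CS = 42326 / 278 = 152.3 MPa

152.3


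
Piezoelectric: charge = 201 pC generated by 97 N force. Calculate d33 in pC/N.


d33 = 201 / 97 = 2.1 pC/N

2.1


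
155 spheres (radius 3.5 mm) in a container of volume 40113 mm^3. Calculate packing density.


V_sphere = 4/3*pi*3.5^3 = 179.5944 mm^3
Total V = 155*179.5944 = 27837.132 mm^3
PD = 27837.132 / 40113 = 0.694

0.694


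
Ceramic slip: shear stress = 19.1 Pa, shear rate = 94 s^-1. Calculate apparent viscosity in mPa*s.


eta = tau/gamma * 1000 = 19.1/94 * 1000 = 203.2 mPa*s

203.2


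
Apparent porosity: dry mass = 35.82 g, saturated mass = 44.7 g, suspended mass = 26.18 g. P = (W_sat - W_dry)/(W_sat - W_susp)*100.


P = (44.7 - 35.82) / (44.7 - 26.18) * 100 = 8.88 / 18.52 * 100 = 47.9%

47.9


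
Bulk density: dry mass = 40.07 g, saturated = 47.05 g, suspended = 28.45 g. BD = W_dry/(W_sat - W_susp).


BD = 40.07 / (47.05 - 28.45) = 40.07 / 18.6 = 2.154 g/cm^3

2.154


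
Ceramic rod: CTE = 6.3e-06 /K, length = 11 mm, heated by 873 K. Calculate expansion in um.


dL = 6.3e-06 * 11 * 873 * 1000 = 60.499 um

60.499


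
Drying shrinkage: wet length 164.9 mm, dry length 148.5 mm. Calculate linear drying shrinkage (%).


DS = (164.9 - 148.5) / 164.9 * 100 = 9.95%

9.95


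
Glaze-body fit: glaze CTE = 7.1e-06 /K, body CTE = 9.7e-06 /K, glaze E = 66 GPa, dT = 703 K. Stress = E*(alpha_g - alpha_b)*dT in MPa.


Stress = 66*1000*(7.1e-06 - 9.7e-06)*703 = -120.6 MPa

-120.6


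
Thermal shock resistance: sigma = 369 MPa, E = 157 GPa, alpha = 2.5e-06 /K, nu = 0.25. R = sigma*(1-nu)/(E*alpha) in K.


R = 369*(1-0.25)/(157*1000*2.5e-06) = 705 K

705
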